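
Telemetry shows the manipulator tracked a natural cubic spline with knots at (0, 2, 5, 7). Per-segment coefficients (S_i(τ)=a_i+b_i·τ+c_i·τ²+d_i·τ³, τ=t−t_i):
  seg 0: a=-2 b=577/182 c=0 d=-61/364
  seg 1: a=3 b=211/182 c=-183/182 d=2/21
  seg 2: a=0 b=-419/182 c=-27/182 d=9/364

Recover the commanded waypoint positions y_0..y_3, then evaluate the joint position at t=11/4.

y_0 = S_0(0) = a_0 = -2
y_1 = S_1(0) = a_1 = 3
y_2 = S_2(0) = a_2 = 0
y_3 = S_2(2) = -5
t_q=11/4 is in segment 1 (τ=3/4); S_1(τ)=4869/1456

y_0=-2 y_1=3 y_2=0 y_3=-5
S(11/4) = 4869/1456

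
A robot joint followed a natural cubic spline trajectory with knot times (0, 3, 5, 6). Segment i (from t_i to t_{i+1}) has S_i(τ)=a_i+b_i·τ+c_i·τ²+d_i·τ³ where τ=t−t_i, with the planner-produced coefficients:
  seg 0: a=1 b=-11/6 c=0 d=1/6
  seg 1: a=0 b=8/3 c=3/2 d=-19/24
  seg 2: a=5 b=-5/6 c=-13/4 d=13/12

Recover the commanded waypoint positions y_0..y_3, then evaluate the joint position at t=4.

y_0 = S_0(0) = a_0 = 1
y_1 = S_1(0) = a_1 = 0
y_2 = S_2(0) = a_2 = 5
y_3 = S_2(1) = 2
t_q=4 is in segment 1 (τ=1); S_1(τ)=27/8

y_0=1 y_1=0 y_2=5 y_3=2
S(4) = 27/8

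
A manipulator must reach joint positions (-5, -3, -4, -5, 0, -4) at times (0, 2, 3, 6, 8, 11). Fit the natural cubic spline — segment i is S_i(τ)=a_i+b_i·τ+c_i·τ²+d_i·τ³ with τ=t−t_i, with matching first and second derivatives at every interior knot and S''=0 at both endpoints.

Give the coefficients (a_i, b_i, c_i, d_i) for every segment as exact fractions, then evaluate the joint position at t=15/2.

  seg 0: a=-5 b=1649/993 c=0 d=-164/993
  seg 1: a=-3 b=-319/993 c=-328/331 d=310/993
  seg 2: a=-4 b=-1357/993 c=-18/331 d=44/331
  seg 3: a=-5 b=1883/993 c=378/331 d=-3337/7944
  seg 4: a=0 b=2827/1986 c=-1825/1324 d=1825/11916
S(15/2) = -21265/21184

Δ: Δ0=1, Δ1=-1, Δ2=-1/3, Δ3=5/2, Δ4=-4/3
row 1: diag=6, rhs=-12; c'=1/6, d'=-2
row 2: denom=8−1·1/6=47/6; d'=(4−1·-2)/(47/6)=36/47
row 3: denom=10−3·18/47=416/47; d'=(17−3·36/47)/(416/47)=691/416
row 4: denom=10−2·47/208=993/104; d'=(-23−2·691/416)/(993/104)=-1825/662
back: M4=-1825/662
back: M3=691/416−47/208·-1825/662=756/331
back: M2=36/47−18/47·756/331=-36/331
back: M1=-2−1/6·-36/331=-656/331
M: M0=0, M1=-656/331, M2=-36/331, M3=756/331, M4=-1825/662, M5=0
seg 0: a=-5, c=M0/2=0, d=(M1−M0)/(6·2)=-164/993, b=Δ0−h0·(2M0+M1)/6=1649/993
seg 1: a=-3, c=M1/2=-328/331, d=(M2−M1)/(6·1)=310/993, b=Δ1−h1·(2M1+M2)/6=-319/993
seg 2: a=-4, c=M2/2=-18/331, d=(M3−M2)/(6·3)=44/331, b=Δ2−h2·(2M2+M3)/6=-1357/993
seg 3: a=-5, c=M3/2=378/331, d=(M4−M3)/(6·2)=-3337/7944, b=Δ3−h3·(2M3+M4)/6=1883/993
seg 4: a=0, c=M4/2=-1825/1324, d=(M5−M4)/(6·3)=1825/11916, b=Δ4−h4·(2M4+M5)/6=2827/1986
t_q=15/2 → seg 3, τ=3/2; S=-5+1883/993·τ+378/331·τ²+-3337/7944·τ³=-21265/21184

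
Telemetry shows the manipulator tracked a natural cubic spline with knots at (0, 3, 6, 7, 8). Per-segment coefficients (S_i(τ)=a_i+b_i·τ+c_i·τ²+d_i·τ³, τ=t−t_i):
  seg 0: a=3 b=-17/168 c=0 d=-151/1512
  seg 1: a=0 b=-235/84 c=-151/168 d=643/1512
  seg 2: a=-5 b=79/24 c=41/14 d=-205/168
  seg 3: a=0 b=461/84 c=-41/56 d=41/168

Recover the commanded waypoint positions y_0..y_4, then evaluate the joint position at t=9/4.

y_0=3 y_1=0 y_2=-5 y_3=0 y_4=5
S(9/4) = 837/512

y_0 = S_0(0) = a_0 = 3
y_1 = S_1(0) = a_1 = 0
y_2 = S_2(0) = a_2 = -5
y_3 = S_3(0) = a_3 = 0
y_4 = S_3(1) = 5
t_q=9/4 is in segment 0 (τ=9/4); S_0(τ)=837/512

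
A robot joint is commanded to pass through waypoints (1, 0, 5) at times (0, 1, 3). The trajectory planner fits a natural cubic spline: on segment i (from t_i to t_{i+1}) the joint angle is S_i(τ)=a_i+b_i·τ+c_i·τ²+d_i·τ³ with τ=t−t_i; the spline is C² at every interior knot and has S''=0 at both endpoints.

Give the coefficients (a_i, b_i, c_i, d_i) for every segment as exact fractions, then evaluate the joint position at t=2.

Δ: Δ0=-1, Δ1=5/2
row 1: diag=6, rhs=21; c'=1/3, d'=7/2
back: M1=7/2
M: M0=0, M1=7/2, M2=0
seg 0: a=1, c=M0/2=0, d=(M1−M0)/(6·1)=7/12, b=Δ0−h0·(2M0+M1)/6=-19/12
seg 1: a=0, c=M1/2=7/4, d=(M2−M1)/(6·2)=-7/24, b=Δ1−h1·(2M1+M2)/6=1/6
t_q=2 → seg 1, τ=1; S=0+1/6·τ+7/4·τ²+-7/24·τ³=13/8

  seg 0: a=1 b=-19/12 c=0 d=7/12
  seg 1: a=0 b=1/6 c=7/4 d=-7/24
S(2) = 13/8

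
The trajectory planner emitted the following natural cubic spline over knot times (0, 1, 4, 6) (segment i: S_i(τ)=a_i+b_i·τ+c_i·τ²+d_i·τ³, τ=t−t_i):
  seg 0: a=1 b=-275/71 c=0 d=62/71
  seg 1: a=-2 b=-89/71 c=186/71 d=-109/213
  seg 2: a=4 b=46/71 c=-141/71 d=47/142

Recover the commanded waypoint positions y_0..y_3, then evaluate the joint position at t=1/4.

y_0 = S_0(0) = a_0 = 1
y_1 = S_1(0) = a_1 = -2
y_2 = S_2(0) = a_2 = 4
y_3 = S_2(2) = 0
t_q=1/4 is in segment 0 (τ=1/4); S_0(τ)=103/2272

y_0=1 y_1=-2 y_2=4 y_3=0
S(1/4) = 103/2272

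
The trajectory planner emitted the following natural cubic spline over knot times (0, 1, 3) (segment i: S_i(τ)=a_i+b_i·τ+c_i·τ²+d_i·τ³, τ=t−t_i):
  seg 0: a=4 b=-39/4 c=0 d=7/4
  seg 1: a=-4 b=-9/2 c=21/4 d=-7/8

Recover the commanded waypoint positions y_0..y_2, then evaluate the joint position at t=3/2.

y_0 = S_0(0) = a_0 = 4
y_1 = S_1(0) = a_1 = -4
y_2 = S_1(2) = 1
t_q=3/2 is in segment 1 (τ=1/2); S_1(τ)=-323/64

y_0=4 y_1=-4 y_2=1
S(3/2) = -323/64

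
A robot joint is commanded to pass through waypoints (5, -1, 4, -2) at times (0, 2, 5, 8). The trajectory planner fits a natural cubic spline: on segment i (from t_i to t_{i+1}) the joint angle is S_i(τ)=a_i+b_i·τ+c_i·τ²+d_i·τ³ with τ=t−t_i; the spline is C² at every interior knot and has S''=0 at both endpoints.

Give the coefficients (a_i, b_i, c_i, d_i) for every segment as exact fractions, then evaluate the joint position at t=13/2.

  seg 0: a=5 b=-467/111 c=0 d=67/222
  seg 1: a=-1 b=-65/111 c=67/37 d=-353/999
  seg 2: a=4 b=82/111 c=-152/111 d=152/999
S(13/2) = 94/37

Δ: Δ0=-3, Δ1=5/3, Δ2=-2
row 1: diag=10, rhs=28; c'=3/10, d'=14/5
row 2: denom=12−3·3/10=111/10; d'=(-22−3·14/5)/(111/10)=-304/111
back: M2=-304/111
back: M1=14/5−3/10·-304/111=134/37
M: M0=0, M1=134/37, M2=-304/111, M3=0
seg 0: a=5, c=M0/2=0, d=(M1−M0)/(6·2)=67/222, b=Δ0−h0·(2M0+M1)/6=-467/111
seg 1: a=-1, c=M1/2=67/37, d=(M2−M1)/(6·3)=-353/999, b=Δ1−h1·(2M1+M2)/6=-65/111
seg 2: a=4, c=M2/2=-152/111, d=(M3−M2)/(6·3)=152/999, b=Δ2−h2·(2M2+M3)/6=82/111
t_q=13/2 → seg 2, τ=3/2; S=4+82/111·τ+-152/111·τ²+152/999·τ³=94/37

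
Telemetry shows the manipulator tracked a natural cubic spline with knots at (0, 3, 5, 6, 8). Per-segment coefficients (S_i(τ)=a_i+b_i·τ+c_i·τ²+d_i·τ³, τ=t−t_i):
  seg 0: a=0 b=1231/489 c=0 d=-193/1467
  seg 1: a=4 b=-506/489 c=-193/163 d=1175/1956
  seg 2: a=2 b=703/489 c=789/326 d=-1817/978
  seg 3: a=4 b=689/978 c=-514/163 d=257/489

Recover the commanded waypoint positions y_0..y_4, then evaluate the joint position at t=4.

y_0 = S_0(0) = a_0 = 0
y_1 = S_1(0) = a_1 = 4
y_2 = S_2(0) = a_2 = 2
y_3 = S_3(0) = a_3 = 4
y_4 = S_3(2) = -3
t_q=4 is in segment 1 (τ=1); S_1(τ)=1553/652

y_0=0 y_1=4 y_2=2 y_3=4 y_4=-3
S(4) = 1553/652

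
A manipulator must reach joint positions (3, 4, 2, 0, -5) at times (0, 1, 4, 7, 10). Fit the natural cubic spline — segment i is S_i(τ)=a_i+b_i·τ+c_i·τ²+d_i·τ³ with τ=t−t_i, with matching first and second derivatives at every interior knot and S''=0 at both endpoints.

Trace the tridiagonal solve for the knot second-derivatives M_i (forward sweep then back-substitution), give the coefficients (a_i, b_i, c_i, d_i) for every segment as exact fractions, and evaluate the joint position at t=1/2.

  seg 0: a=3 b=67/54 c=0 d=-13/54
  seg 1: a=4 b=14/27 c=-13/18 d=53/486
  seg 2: a=2 b=-47/54 c=7/27 d=-31/486
  seg 3: a=0 b=-28/27 c=-17/54 d=17/486
S(1/2) = 517/144

Δ: Δ0=1, Δ1=-2/3, Δ2=-2/3, Δ3=-5/3
row 1: diag=8, rhs=-10; c'=3/8, d'=-5/4
row 2: denom=12−3·3/8=87/8; d'=(0−3·-5/4)/(87/8)=10/29
row 3: denom=12−3·8/29=324/29; d'=(-6−3·10/29)/(324/29)=-17/27
back: M3=-17/27
back: M2=10/29−8/29·-17/27=14/27
back: M1=-5/4−3/8·14/27=-13/9
M: M0=0, M1=-13/9, M2=14/27, M3=-17/27, M4=0
seg 0: a=3, c=M0/2=0, d=(M1−M0)/(6·1)=-13/54, b=Δ0−h0·(2M0+M1)/6=67/54
seg 1: a=4, c=M1/2=-13/18, d=(M2−M1)/(6·3)=53/486, b=Δ1−h1·(2M1+M2)/6=14/27
seg 2: a=2, c=M2/2=7/27, d=(M3−M2)/(6·3)=-31/486, b=Δ2−h2·(2M2+M3)/6=-47/54
seg 3: a=0, c=M3/2=-17/54, d=(M4−M3)/(6·3)=17/486, b=Δ3−h3·(2M3+M4)/6=-28/27
t_q=1/2 → seg 0, τ=1/2; S=3+67/54·τ+0·τ²+-13/54·τ³=517/144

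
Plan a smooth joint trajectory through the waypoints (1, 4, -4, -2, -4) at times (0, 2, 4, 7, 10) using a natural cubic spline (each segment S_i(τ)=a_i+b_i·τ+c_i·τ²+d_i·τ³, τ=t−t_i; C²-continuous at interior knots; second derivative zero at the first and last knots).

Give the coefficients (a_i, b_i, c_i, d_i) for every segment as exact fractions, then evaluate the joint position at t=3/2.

  seg 0: a=1 b=907/280 c=0 d=-487/1120
  seg 1: a=4 b=-277/140 c=-1461/560 d=179/224
  seg 2: a=-4 b=-113/40 c=153/70 d=-515/1512
  seg 3: a=-2 b=153/140 c=-739/840 d=739/7560
S(3/2) = 5621/1280

Δ: Δ0=3/2, Δ1=-4, Δ2=2/3, Δ3=-2/3
row 1: diag=8, rhs=-33; c'=1/4, d'=-33/8
row 2: denom=10−2·1/4=19/2; d'=(28−2·-33/8)/(19/2)=145/38
row 3: denom=12−3·6/19=210/19; d'=(-8−3·145/38)/(210/19)=-739/420
back: M3=-739/420
back: M2=145/38−6/19·-739/420=153/35
back: M1=-33/8−1/4·153/35=-1461/280
M: M0=0, M1=-1461/280, M2=153/35, M3=-739/420, M4=0
seg 0: a=1, c=M0/2=0, d=(M1−M0)/(6·2)=-487/1120, b=Δ0−h0·(2M0+M1)/6=907/280
seg 1: a=4, c=M1/2=-1461/560, d=(M2−M1)/(6·2)=179/224, b=Δ1−h1·(2M1+M2)/6=-277/140
seg 2: a=-4, c=M2/2=153/70, d=(M3−M2)/(6·3)=-515/1512, b=Δ2−h2·(2M2+M3)/6=-113/40
seg 3: a=-2, c=M3/2=-739/840, d=(M4−M3)/(6·3)=739/7560, b=Δ3−h3·(2M3+M4)/6=153/140
t_q=3/2 → seg 0, τ=3/2; S=1+907/280·τ+0·τ²+-487/1120·τ³=5621/1280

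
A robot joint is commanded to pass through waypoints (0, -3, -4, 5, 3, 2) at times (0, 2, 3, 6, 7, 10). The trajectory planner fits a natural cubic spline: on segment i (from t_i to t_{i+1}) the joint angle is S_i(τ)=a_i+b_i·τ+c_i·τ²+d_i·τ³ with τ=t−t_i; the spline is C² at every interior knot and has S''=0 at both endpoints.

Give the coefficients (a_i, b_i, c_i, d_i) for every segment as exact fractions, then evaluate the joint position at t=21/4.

  seg 0: a=0 b=-6943/5058 c=0 d=-161/5058
  seg 1: a=-3 b=-8875/5058 c=-161/843 d=4783/5058
  seg 2: a=-4 b=1771/2529 c=1487/562 d=-28517/45522
  seg 3: a=5 b=-1711/5058 c=-7567/2529 d=2243/1686
  seg 4: a=3 b=-5896/2529 c=5053/5058 d=-5053/45522
S(21/4) = 137935/35968

Δ: Δ0=-3/2, Δ1=-1, Δ2=3, Δ3=-2, Δ4=-1/3
row 1: diag=6, rhs=3; c'=1/6, d'=1/2
row 2: denom=8−1·1/6=47/6; d'=(24−1·1/2)/(47/6)=3
row 3: denom=8−3·18/47=322/47; d'=(-30−3·3)/(322/47)=-1833/322
row 4: denom=8−1·47/322=2529/322; d'=(10−1·-1833/322)/(2529/322)=5053/2529
back: M4=5053/2529
back: M3=-1833/322−47/322·5053/2529=-15134/2529
back: M2=3−18/47·-15134/2529=1487/281
back: M1=1/2−1/6·1487/281=-322/843
M: M0=0, M1=-322/843, M2=1487/281, M3=-15134/2529, M4=5053/2529, M5=0
seg 0: a=0, c=M0/2=0, d=(M1−M0)/(6·2)=-161/5058, b=Δ0−h0·(2M0+M1)/6=-6943/5058
seg 1: a=-3, c=M1/2=-161/843, d=(M2−M1)/(6·1)=4783/5058, b=Δ1−h1·(2M1+M2)/6=-8875/5058
seg 2: a=-4, c=M2/2=1487/562, d=(M3−M2)/(6·3)=-28517/45522, b=Δ2−h2·(2M2+M3)/6=1771/2529
seg 3: a=5, c=M3/2=-7567/2529, d=(M4−M3)/(6·1)=2243/1686, b=Δ3−h3·(2M3+M4)/6=-1711/5058
seg 4: a=3, c=M4/2=5053/5058, d=(M5−M4)/(6·3)=-5053/45522, b=Δ4−h4·(2M4+M5)/6=-5896/2529
t_q=21/4 → seg 2, τ=9/4; S=-4+1771/2529·τ+1487/562·τ²+-28517/45522·τ³=137935/35968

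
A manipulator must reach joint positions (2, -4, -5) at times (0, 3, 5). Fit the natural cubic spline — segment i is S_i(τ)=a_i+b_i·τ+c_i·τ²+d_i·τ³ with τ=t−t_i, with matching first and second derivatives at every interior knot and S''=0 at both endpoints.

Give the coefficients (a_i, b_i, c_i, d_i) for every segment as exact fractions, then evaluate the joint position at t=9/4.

  seg 0: a=2 b=-49/20 c=0 d=1/20
  seg 1: a=-4 b=-11/10 c=9/20 d=-3/40
S(9/4) = -3767/1280

Δ: Δ0=-2, Δ1=-1/2
row 1: diag=10, rhs=9; c'=1/5, d'=9/10
back: M1=9/10
M: M0=0, M1=9/10, M2=0
seg 0: a=2, c=M0/2=0, d=(M1−M0)/(6·3)=1/20, b=Δ0−h0·(2M0+M1)/6=-49/20
seg 1: a=-4, c=M1/2=9/20, d=(M2−M1)/(6·2)=-3/40, b=Δ1−h1·(2M1+M2)/6=-11/10
t_q=9/4 → seg 0, τ=9/4; S=2+-49/20·τ+0·τ²+1/20·τ³=-3767/1280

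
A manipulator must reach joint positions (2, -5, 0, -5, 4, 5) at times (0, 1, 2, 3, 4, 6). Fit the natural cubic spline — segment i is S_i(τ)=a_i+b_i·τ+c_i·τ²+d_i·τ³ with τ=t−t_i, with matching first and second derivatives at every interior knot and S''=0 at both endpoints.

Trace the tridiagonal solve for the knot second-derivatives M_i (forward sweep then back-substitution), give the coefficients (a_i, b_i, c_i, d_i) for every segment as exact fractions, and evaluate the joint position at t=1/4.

Δ: Δ0=-7, Δ1=5, Δ2=-5, Δ3=9, Δ4=1/2
row 1: diag=4, rhs=72; c'=1/4, d'=18
row 2: denom=4−1·1/4=15/4; d'=(-60−1·18)/(15/4)=-104/5
row 3: denom=4−1·4/15=56/15; d'=(84−1·-104/5)/(56/15)=393/14
row 4: denom=6−1·15/56=321/56; d'=(-51−1·393/14)/(321/56)=-1476/107
back: M4=-1476/107
back: M3=393/14−15/56·-1476/107=3399/107
back: M2=-104/5−4/15·3399/107=-3132/107
back: M1=18−1/4·-3132/107=2709/107
M: M0=0, M1=2709/107, M2=-3132/107, M3=3399/107, M4=-1476/107, M5=0
seg 0: a=2, c=M0/2=0, d=(M1−M0)/(6·1)=903/214, b=Δ0−h0·(2M0+M1)/6=-2401/214
seg 1: a=-5, c=M1/2=2709/214, d=(M2−M1)/(6·1)=-1947/214, b=Δ1−h1·(2M1+M2)/6=154/107
seg 2: a=0, c=M2/2=-1566/107, d=(M3−M2)/(6·1)=2177/214, b=Δ2−h2·(2M2+M3)/6=-115/214
seg 3: a=-5, c=M3/2=3399/214, d=(M4−M3)/(6·1)=-1625/214, b=Δ3−h3·(2M3+M4)/6=76/107
seg 4: a=4, c=M4/2=-738/107, d=(M5−M4)/(6·2)=123/107, b=Δ4−h4·(2M4+M5)/6=2075/214
t_q=1/4 → seg 0, τ=1/4; S=2+-2401/214·τ+0·τ²+903/214·τ³=-10121/13696

  seg 0: a=2 b=-2401/214 c=0 d=903/214
  seg 1: a=-5 b=154/107 c=2709/214 d=-1947/214
  seg 2: a=0 b=-115/214 c=-1566/107 d=2177/214
  seg 3: a=-5 b=76/107 c=3399/214 d=-1625/214
  seg 4: a=4 b=2075/214 c=-738/107 d=123/107
S(1/4) = -10121/13696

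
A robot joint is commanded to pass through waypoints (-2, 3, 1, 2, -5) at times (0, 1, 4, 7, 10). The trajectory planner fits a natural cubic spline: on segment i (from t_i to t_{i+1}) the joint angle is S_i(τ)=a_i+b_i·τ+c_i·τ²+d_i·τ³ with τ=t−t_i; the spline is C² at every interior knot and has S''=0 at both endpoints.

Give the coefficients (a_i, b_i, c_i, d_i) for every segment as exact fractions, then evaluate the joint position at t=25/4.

Δ: Δ0=5, Δ1=-2/3, Δ2=1/3, Δ3=-7/3
row 1: diag=8, rhs=-34; c'=3/8, d'=-17/4
row 2: denom=12−3·3/8=87/8; d'=(6−3·-17/4)/(87/8)=50/29
row 3: denom=12−3·8/29=324/29; d'=(-16−3·50/29)/(324/29)=-307/162
back: M3=-307/162
back: M2=50/29−8/29·-307/162=182/81
back: M1=-17/4−3/8·182/81=-275/54
M: M0=0, M1=-275/54, M2=182/81, M3=-307/162, M4=0
seg 0: a=-2, c=M0/2=0, d=(M1−M0)/(6·1)=-275/324, b=Δ0−h0·(2M0+M1)/6=1895/324
seg 1: a=3, c=M1/2=-275/108, d=(M2−M1)/(6·3)=1189/2916, b=Δ1−h1·(2M1+M2)/6=535/162
seg 2: a=1, c=M2/2=91/81, d=(M3−M2)/(6·3)=-671/2916, b=Δ2−h2·(2M2+M3)/6=-313/324
seg 3: a=2, c=M3/2=-307/324, d=(M4−M3)/(6·3)=307/2916, b=Δ3−h3·(2M3+M4)/6=-71/162
t_q=25/4 → seg 2, τ=9/4; S=1+-313/324·τ+91/81·τ²+-671/2916·τ³=4361/2304

  seg 0: a=-2 b=1895/324 c=0 d=-275/324
  seg 1: a=3 b=535/162 c=-275/108 d=1189/2916
  seg 2: a=1 b=-313/324 c=91/81 d=-671/2916
  seg 3: a=2 b=-71/162 c=-307/324 d=307/2916
S(25/4) = 4361/2304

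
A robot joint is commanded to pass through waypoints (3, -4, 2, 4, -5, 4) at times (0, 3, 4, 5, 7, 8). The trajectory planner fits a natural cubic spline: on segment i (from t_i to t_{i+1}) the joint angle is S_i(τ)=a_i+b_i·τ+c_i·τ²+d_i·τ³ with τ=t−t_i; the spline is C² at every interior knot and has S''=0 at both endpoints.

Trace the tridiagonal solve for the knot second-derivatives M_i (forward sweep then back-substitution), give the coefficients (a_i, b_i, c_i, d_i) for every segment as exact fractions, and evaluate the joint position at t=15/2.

  seg 0: a=3 b=-4079/708 c=0 d=809/2124
  seg 1: a=-4 b=1601/354 c=809/236 d=-1381/708
  seg 2: a=2 b=3913/708 c=-143/59 d=-781/708
  seg 3: a=4 b=-931/354 c=-1353/236 d=3397/1416
  seg 4: a=-5 b=571/177 c=511/59 d=-511/177
S(15/2) = -747/472

Δ: Δ0=-7/3, Δ1=6, Δ2=2, Δ3=-9/2, Δ4=9
row 1: diag=8, rhs=50; c'=1/8, d'=25/4
row 2: denom=4−1·1/8=31/8; d'=(-24−1·25/4)/(31/8)=-242/31
row 3: denom=6−1·8/31=178/31; d'=(-39−1·-242/31)/(178/31)=-967/178
row 4: denom=6−2·31/89=472/89; d'=(81−2·-967/178)/(472/89)=1022/59
back: M4=1022/59
back: M3=-967/178−31/89·1022/59=-1353/118
back: M2=-242/31−8/31·-1353/118=-286/59
back: M1=25/4−1/8·-286/59=809/118
M: M0=0, M1=809/118, M2=-286/59, M3=-1353/118, M4=1022/59, M5=0
seg 0: a=3, c=M0/2=0, d=(M1−M0)/(6·3)=809/2124, b=Δ0−h0·(2M0+M1)/6=-4079/708
seg 1: a=-4, c=M1/2=809/236, d=(M2−M1)/(6·1)=-1381/708, b=Δ1−h1·(2M1+M2)/6=1601/354
seg 2: a=2, c=M2/2=-143/59, d=(M3−M2)/(6·1)=-781/708, b=Δ2−h2·(2M2+M3)/6=3913/708
seg 3: a=4, c=M3/2=-1353/236, d=(M4−M3)/(6·2)=3397/1416, b=Δ3−h3·(2M3+M4)/6=-931/354
seg 4: a=-5, c=M4/2=511/59, d=(M5−M4)/(6·1)=-511/177, b=Δ4−h4·(2M4+M5)/6=571/177
t_q=15/2 → seg 4, τ=1/2; S=-5+571/177·τ+511/59·τ²+-511/177·τ³=-747/472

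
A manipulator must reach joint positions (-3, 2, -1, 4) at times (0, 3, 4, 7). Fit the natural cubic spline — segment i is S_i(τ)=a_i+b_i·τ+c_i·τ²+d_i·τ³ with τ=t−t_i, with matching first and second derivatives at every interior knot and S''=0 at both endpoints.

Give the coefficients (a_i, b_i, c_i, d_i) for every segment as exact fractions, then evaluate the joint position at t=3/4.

  seg 0: a=-3 b=11/3 c=0 d=-2/9
  seg 1: a=2 b=-7/3 c=-2 d=4/3
  seg 2: a=-1 b=-7/3 c=2 d=-2/9
S(3/4) = -11/32

Δ: Δ0=5/3, Δ1=-3, Δ2=5/3
row 1: diag=8, rhs=-28; c'=1/8, d'=-7/2
row 2: denom=8−1·1/8=63/8; d'=(28−1·-7/2)/(63/8)=4
back: M2=4
back: M1=-7/2−1/8·4=-4
M: M0=0, M1=-4, M2=4, M3=0
seg 0: a=-3, c=M0/2=0, d=(M1−M0)/(6·3)=-2/9, b=Δ0−h0·(2M0+M1)/6=11/3
seg 1: a=2, c=M1/2=-2, d=(M2−M1)/(6·1)=4/3, b=Δ1−h1·(2M1+M2)/6=-7/3
seg 2: a=-1, c=M2/2=2, d=(M3−M2)/(6·3)=-2/9, b=Δ2−h2·(2M2+M3)/6=-7/3
t_q=3/4 → seg 0, τ=3/4; S=-3+11/3·τ+0·τ²+-2/9·τ³=-11/32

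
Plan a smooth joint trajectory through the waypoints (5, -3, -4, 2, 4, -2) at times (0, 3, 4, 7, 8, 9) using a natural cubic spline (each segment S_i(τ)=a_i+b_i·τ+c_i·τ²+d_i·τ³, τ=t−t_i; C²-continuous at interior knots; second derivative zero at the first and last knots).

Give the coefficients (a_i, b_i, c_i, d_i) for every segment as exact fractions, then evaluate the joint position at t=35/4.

  seg 0: a=5 b=-5293/1665 c=0 d=853/14985
  seg 1: a=-3 b=-2734/1665 c=853/1665 d=24/185
  seg 2: a=-4 b=-76/333 c=1501/1665 d=-793/14985
  seg 3: a=2 b=6247/1665 c=236/555 d=-725/333
  seg 4: a=4 b=-3212/1665 c=-3389/555 d=3389/1665
S(35/4) = -163/7104

Δ: Δ0=-8/3, Δ1=-1, Δ2=2, Δ3=2, Δ4=-6
row 1: diag=8, rhs=10; c'=1/8, d'=5/4
row 2: denom=8−1·1/8=63/8; d'=(18−1·5/4)/(63/8)=134/63
row 3: denom=8−3·8/21=48/7; d'=(0−3·134/63)/(48/7)=-67/72
row 4: denom=4−1·7/48=185/48; d'=(-48−1·-67/72)/(185/48)=-6778/555
back: M4=-6778/555
back: M3=-67/72−7/48·-6778/555=472/555
back: M2=134/63−8/21·472/555=3002/1665
back: M1=5/4−1/8·3002/1665=1706/1665
M: M0=0, M1=1706/1665, M2=3002/1665, M3=472/555, M4=-6778/555, M5=0
seg 0: a=5, c=M0/2=0, d=(M1−M0)/(6·3)=853/14985, b=Δ0−h0·(2M0+M1)/6=-5293/1665
seg 1: a=-3, c=M1/2=853/1665, d=(M2−M1)/(6·1)=24/185, b=Δ1−h1·(2M1+M2)/6=-2734/1665
seg 2: a=-4, c=M2/2=1501/1665, d=(M3−M2)/(6·3)=-793/14985, b=Δ2−h2·(2M2+M3)/6=-76/333
seg 3: a=2, c=M3/2=236/555, d=(M4−M3)/(6·1)=-725/333, b=Δ3−h3·(2M3+M4)/6=6247/1665
seg 4: a=4, c=M4/2=-3389/555, d=(M5−M4)/(6·1)=3389/1665, b=Δ4−h4·(2M4+M5)/6=-3212/1665
t_q=35/4 → seg 4, τ=3/4; S=4+-3212/1665·τ+-3389/555·τ²+3389/1665·τ³=-163/7104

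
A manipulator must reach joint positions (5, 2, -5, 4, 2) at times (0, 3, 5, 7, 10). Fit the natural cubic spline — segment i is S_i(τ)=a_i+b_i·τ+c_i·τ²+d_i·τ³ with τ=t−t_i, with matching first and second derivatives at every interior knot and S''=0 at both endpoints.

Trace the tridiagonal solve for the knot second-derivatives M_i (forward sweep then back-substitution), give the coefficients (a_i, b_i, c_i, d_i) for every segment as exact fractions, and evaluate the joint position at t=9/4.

Δ: Δ0=-1, Δ1=-7/2, Δ2=9/2, Δ3=-2/3
row 1: diag=10, rhs=-15; c'=1/5, d'=-3/2
row 2: denom=8−2·1/5=38/5; d'=(48−2·-3/2)/(38/5)=255/38
row 3: denom=10−2·5/19=180/19; d'=(-31−2·255/38)/(180/19)=-211/45
back: M3=-211/45
back: M2=255/38−5/19·-211/45=143/18
back: M1=-3/2−1/5·143/18=-139/45
M: M0=0, M1=-139/45, M2=143/18, M3=-211/45, M4=0
seg 0: a=5, c=M0/2=0, d=(M1−M0)/(6·3)=-139/810, b=Δ0−h0·(2M0+M1)/6=49/90
seg 1: a=2, c=M1/2=-139/90, d=(M2−M1)/(6·2)=331/360, b=Δ1−h1·(2M1+M2)/6=-184/45
seg 2: a=-5, c=M2/2=143/36, d=(M3−M2)/(6·2)=-379/360, b=Δ2−h2·(2M2+M3)/6=23/30
seg 3: a=4, c=M3/2=-211/90, d=(M4−M3)/(6·3)=211/810, b=Δ3−h3·(2M3+M4)/6=181/45
t_q=9/4 → seg 0, τ=9/4; S=5+49/90·τ+0·τ²+-139/810·τ³=2733/640

  seg 0: a=5 b=49/90 c=0 d=-139/810
  seg 1: a=2 b=-184/45 c=-139/90 d=331/360
  seg 2: a=-5 b=23/30 c=143/36 d=-379/360
  seg 3: a=4 b=181/45 c=-211/90 d=211/810
S(9/4) = 2733/640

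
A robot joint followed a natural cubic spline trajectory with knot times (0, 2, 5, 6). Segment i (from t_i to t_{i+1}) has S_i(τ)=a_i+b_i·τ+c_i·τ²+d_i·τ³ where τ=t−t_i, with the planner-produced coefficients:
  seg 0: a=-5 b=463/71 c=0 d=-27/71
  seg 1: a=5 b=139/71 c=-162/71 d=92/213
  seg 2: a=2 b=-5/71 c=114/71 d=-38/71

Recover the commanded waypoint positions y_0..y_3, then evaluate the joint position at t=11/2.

y_0=-5 y_1=5 y_2=2 y_3=3
S(11/2) = 653/284

y_0 = S_0(0) = a_0 = -5
y_1 = S_1(0) = a_1 = 5
y_2 = S_2(0) = a_2 = 2
y_3 = S_2(1) = 3
t_q=11/2 is in segment 2 (τ=1/2); S_2(τ)=653/284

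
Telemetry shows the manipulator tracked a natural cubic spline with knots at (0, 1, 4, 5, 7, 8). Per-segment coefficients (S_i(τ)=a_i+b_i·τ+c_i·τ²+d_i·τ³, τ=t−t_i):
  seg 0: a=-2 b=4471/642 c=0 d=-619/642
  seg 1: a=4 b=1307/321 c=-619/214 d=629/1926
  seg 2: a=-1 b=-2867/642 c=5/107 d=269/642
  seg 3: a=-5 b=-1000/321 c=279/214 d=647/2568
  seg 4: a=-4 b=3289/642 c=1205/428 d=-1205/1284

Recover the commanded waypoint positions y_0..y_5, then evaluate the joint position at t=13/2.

y_0 = S_0(0) = a_0 = -2
y_1 = S_1(0) = a_1 = 4
y_2 = S_2(0) = a_2 = -1
y_3 = S_3(0) = a_3 = -5
y_4 = S_4(0) = a_4 = -4
y_5 = S_4(1) = 3
t_q=13/2 is in segment 3 (τ=3/2); S_3(τ)=-40329/6848

y_0=-2 y_1=4 y_2=-1 y_3=-5 y_4=-4 y_5=3
S(13/2) = -40329/6848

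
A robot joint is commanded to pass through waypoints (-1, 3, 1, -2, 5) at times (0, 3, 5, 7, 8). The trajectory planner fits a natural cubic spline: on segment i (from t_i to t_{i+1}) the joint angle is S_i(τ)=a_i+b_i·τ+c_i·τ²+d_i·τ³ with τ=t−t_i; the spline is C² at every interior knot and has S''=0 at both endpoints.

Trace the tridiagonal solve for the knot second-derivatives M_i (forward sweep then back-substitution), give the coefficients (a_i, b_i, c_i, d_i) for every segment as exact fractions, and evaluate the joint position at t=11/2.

Δ: Δ0=4/3, Δ1=-1, Δ2=-3/2, Δ3=7
row 1: diag=10, rhs=-14; c'=1/5, d'=-7/5
row 2: denom=8−2·1/5=38/5; d'=(-3−2·-7/5)/(38/5)=-1/38
row 3: denom=6−2·5/19=104/19; d'=(51−2·-1/38)/(104/19)=485/52
back: M3=485/52
back: M2=-1/38−5/19·485/52=-129/52
back: M1=-7/5−1/5·-129/52=-47/52
M: M0=0, M1=-47/52, M2=-129/52, M3=485/52, M4=0
seg 0: a=-1, c=M0/2=0, d=(M1−M0)/(6·3)=-47/936, b=Δ0−h0·(2M0+M1)/6=557/312
seg 1: a=3, c=M1/2=-47/104, d=(M2−M1)/(6·2)=-41/312, b=Δ1−h1·(2M1+M2)/6=67/156
seg 2: a=1, c=M2/2=-129/104, d=(M3−M2)/(6·2)=307/312, b=Δ2−h2·(2M2+M3)/6=-461/156
seg 3: a=-2, c=M3/2=485/104, d=(M4−M3)/(6·1)=-485/312, b=Δ3−h3·(2M3+M4)/6=607/156
t_q=11/2 → seg 2, τ=1/2; S=1+-461/156·τ+-129/104·τ²+307/312·τ³=-553/832

  seg 0: a=-1 b=557/312 c=0 d=-47/936
  seg 1: a=3 b=67/156 c=-47/104 d=-41/312
  seg 2: a=1 b=-461/156 c=-129/104 d=307/312
  seg 3: a=-2 b=607/156 c=485/104 d=-485/312
S(11/2) = -553/832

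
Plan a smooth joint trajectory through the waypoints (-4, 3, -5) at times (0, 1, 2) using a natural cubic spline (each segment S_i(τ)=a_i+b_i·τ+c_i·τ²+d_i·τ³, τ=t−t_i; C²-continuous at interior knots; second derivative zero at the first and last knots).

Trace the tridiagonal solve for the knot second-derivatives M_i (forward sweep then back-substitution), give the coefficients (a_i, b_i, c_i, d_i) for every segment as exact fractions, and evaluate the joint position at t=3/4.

  seg 0: a=-4 b=43/4 c=0 d=-15/4
  seg 1: a=3 b=-1/2 c=-45/4 d=15/4
S(3/4) = 635/256

Δ: Δ0=7, Δ1=-8
row 1: diag=4, rhs=-90; c'=1/4, d'=-45/2
back: M1=-45/2
M: M0=0, M1=-45/2, M2=0
seg 0: a=-4, c=M0/2=0, d=(M1−M0)/(6·1)=-15/4, b=Δ0−h0·(2M0+M1)/6=43/4
seg 1: a=3, c=M1/2=-45/4, d=(M2−M1)/(6·1)=15/4, b=Δ1−h1·(2M1+M2)/6=-1/2
t_q=3/4 → seg 0, τ=3/4; S=-4+43/4·τ+0·τ²+-15/4·τ³=635/256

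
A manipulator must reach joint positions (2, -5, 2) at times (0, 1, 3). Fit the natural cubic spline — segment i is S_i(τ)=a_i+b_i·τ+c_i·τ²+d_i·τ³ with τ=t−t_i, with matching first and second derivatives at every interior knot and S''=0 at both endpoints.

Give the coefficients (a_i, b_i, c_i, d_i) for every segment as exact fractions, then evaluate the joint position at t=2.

Δ: Δ0=-7, Δ1=7/2
row 1: diag=6, rhs=63; c'=1/3, d'=21/2
back: M1=21/2
M: M0=0, M1=21/2, M2=0
seg 0: a=2, c=M0/2=0, d=(M1−M0)/(6·1)=7/4, b=Δ0−h0·(2M0+M1)/6=-35/4
seg 1: a=-5, c=M1/2=21/4, d=(M2−M1)/(6·2)=-7/8, b=Δ1−h1·(2M1+M2)/6=-7/2
t_q=2 → seg 1, τ=1; S=-5+-7/2·τ+21/4·τ²+-7/8·τ³=-33/8

  seg 0: a=2 b=-35/4 c=0 d=7/4
  seg 1: a=-5 b=-7/2 c=21/4 d=-7/8
S(2) = -33/8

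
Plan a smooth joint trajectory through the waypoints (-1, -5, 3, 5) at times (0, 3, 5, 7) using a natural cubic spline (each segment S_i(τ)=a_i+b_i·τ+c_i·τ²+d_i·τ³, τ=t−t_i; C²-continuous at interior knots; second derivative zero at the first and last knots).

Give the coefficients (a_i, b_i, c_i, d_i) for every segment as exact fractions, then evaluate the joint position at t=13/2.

Δ: Δ0=-4/3, Δ1=4, Δ2=1
row 1: diag=10, rhs=32; c'=1/5, d'=16/5
row 2: denom=8−2·1/5=38/5; d'=(-18−2·16/5)/(38/5)=-61/19
back: M2=-61/19
back: M1=16/5−1/5·-61/19=73/19
M: M0=0, M1=73/19, M2=-61/19, M3=0
seg 0: a=-1, c=M0/2=0, d=(M1−M0)/(6·3)=73/342, b=Δ0−h0·(2M0+M1)/6=-371/114
seg 1: a=-5, c=M1/2=73/38, d=(M2−M1)/(6·2)=-67/114, b=Δ1−h1·(2M1+M2)/6=143/57
seg 2: a=3, c=M2/2=-61/38, d=(M3−M2)/(6·2)=61/228, b=Δ2−h2·(2M2+M3)/6=179/57
t_q=13/2 → seg 2, τ=3/2; S=3+179/57·τ+-61/38·τ²+61/228·τ³=3041/608

  seg 0: a=-1 b=-371/114 c=0 d=73/342
  seg 1: a=-5 b=143/57 c=73/38 d=-67/114
  seg 2: a=3 b=179/57 c=-61/38 d=61/228
S(13/2) = 3041/608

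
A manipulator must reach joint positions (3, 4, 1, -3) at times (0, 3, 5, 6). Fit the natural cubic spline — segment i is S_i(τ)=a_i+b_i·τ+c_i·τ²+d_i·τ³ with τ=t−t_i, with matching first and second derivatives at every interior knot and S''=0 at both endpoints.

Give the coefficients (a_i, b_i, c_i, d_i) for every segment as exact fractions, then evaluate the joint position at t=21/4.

Δ: Δ0=1/3, Δ1=-3/2, Δ2=-4
row 1: diag=10, rhs=-11; c'=1/5, d'=-11/10
row 2: denom=6−2·1/5=28/5; d'=(-15−2·-11/10)/(28/5)=-16/7
back: M2=-16/7
back: M1=-11/10−1/5·-16/7=-9/14
M: M0=0, M1=-9/14, M2=-16/7, M3=0
seg 0: a=3, c=M0/2=0, d=(M1−M0)/(6·3)=-1/28, b=Δ0−h0·(2M0+M1)/6=55/84
seg 1: a=4, c=M1/2=-9/28, d=(M2−M1)/(6·2)=-23/168, b=Δ1−h1·(2M1+M2)/6=-13/42
seg 2: a=1, c=M2/2=-8/7, d=(M3−M2)/(6·1)=8/21, b=Δ2−h2·(2M2+M3)/6=-68/21
t_q=21/4 → seg 2, τ=1/4; S=1+-68/21·τ+-8/7·τ²+8/21·τ³=1/8

  seg 0: a=3 b=55/84 c=0 d=-1/28
  seg 1: a=4 b=-13/42 c=-9/28 d=-23/168
  seg 2: a=1 b=-68/21 c=-8/7 d=8/21
S(21/4) = 1/8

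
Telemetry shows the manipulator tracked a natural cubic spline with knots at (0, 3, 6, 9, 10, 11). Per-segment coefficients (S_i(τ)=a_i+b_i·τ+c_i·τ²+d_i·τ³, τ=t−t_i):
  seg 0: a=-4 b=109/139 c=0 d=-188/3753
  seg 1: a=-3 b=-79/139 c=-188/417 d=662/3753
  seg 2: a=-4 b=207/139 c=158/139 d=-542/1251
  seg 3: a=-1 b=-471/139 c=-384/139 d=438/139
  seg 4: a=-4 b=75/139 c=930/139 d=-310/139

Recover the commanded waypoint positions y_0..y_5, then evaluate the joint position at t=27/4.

y_0=-4 y_1=-3 y_2=-4 y_3=-1 y_4=-4 y_5=1
S(27/4) = -10793/4448

y_0 = S_0(0) = a_0 = -4
y_1 = S_1(0) = a_1 = -3
y_2 = S_2(0) = a_2 = -4
y_3 = S_3(0) = a_3 = -1
y_4 = S_4(0) = a_4 = -4
y_5 = S_4(1) = 1
t_q=27/4 is in segment 2 (τ=3/4); S_2(τ)=-10793/4448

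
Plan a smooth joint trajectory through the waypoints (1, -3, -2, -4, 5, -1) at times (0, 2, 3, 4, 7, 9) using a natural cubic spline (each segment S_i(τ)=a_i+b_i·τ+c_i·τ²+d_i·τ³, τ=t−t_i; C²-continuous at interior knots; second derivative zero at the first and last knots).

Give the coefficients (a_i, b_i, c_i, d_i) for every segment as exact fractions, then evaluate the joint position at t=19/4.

Δ: Δ0=-2, Δ1=1, Δ2=-2, Δ3=3, Δ4=-3
row 1: diag=6, rhs=18; c'=1/6, d'=3
row 2: denom=4−1·1/6=23/6; d'=(-18−1·3)/(23/6)=-126/23
row 3: denom=8−1·6/23=178/23; d'=(30−1·-126/23)/(178/23)=408/89
row 4: denom=10−3·69/178=1573/178; d'=(-36−3·408/89)/(1573/178)=-8856/1573
back: M4=-8856/1573
back: M3=408/89−69/178·-8856/1573=10644/1573
back: M2=-126/23−6/23·10644/1573=-11394/1573
back: M1=3−1/6·-11394/1573=6618/1573
M: M0=0, M1=6618/1573, M2=-11394/1573, M3=10644/1573, M4=-8856/1573, M5=0
seg 0: a=1, c=M0/2=0, d=(M1−M0)/(6·2)=1103/3146, b=Δ0−h0·(2M0+M1)/6=-5352/1573
seg 1: a=-3, c=M1/2=3309/1573, d=(M2−M1)/(6·1)=-3002/1573, b=Δ1−h1·(2M1+M2)/6=1266/1573
seg 2: a=-2, c=M2/2=-5697/1573, d=(M3−M2)/(6·1)=3673/1573, b=Δ2−h2·(2M2+M3)/6=-102/143
seg 3: a=-4, c=M3/2=5322/1573, d=(M4−M3)/(6·3)=-250/363, b=Δ3−h3·(2M3+M4)/6=-1497/1573
seg 4: a=5, c=M4/2=-4428/1573, d=(M5−M4)/(6·2)=738/1573, b=Δ4−h4·(2M4+M5)/6=1185/1573
t_q=19/4 → seg 3, τ=3/4; S=-4+-1497/1573·τ+5322/1573·τ²+-250/363·τ³=-14191/4576

  seg 0: a=1 b=-5352/1573 c=0 d=1103/3146
  seg 1: a=-3 b=1266/1573 c=3309/1573 d=-3002/1573
  seg 2: a=-2 b=-102/143 c=-5697/1573 d=3673/1573
  seg 3: a=-4 b=-1497/1573 c=5322/1573 d=-250/363
  seg 4: a=5 b=1185/1573 c=-4428/1573 d=738/1573
S(19/4) = -14191/4576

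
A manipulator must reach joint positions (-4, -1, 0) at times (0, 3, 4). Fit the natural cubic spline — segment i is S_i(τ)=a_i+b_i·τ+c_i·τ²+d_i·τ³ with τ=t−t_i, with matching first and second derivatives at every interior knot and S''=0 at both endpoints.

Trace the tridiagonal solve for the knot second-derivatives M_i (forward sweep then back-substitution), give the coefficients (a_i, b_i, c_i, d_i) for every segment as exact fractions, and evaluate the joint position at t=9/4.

  seg 0: a=-4 b=1 c=0 d=0
  seg 1: a=-1 b=1 c=0 d=0
S(9/4) = -7/4

Δ: Δ0=1, Δ1=1
row 1: diag=8, rhs=0; c'=1/8, d'=0
back: M1=0
M: M0=0, M1=0, M2=0
seg 0: a=-4, c=M0/2=0, d=(M1−M0)/(6·3)=0, b=Δ0−h0·(2M0+M1)/6=1
seg 1: a=-1, c=M1/2=0, d=(M2−M1)/(6·1)=0, b=Δ1−h1·(2M1+M2)/6=1
t_q=9/4 → seg 0, τ=9/4; S=-4+1·τ+0·τ²+0·τ³=-7/4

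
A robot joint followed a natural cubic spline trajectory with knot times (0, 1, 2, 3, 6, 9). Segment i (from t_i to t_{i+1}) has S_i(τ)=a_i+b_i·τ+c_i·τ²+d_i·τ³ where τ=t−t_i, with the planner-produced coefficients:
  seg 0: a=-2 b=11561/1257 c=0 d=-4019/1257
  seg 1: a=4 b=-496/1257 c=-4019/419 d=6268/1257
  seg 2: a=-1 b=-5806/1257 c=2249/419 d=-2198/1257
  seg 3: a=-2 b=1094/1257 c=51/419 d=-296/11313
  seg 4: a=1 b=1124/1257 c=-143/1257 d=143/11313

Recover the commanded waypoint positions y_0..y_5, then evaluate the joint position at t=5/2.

y_0 = S_0(0) = a_0 = -2
y_1 = S_1(0) = a_1 = 4
y_2 = S_2(0) = a_2 = -1
y_3 = S_3(0) = a_3 = -2
y_4 = S_4(0) = a_4 = 1
y_5 = S_4(3) = 3
t_q=5/2 is in segment 2 (τ=1/2); S_2(τ)=-916/419

y_0=-2 y_1=4 y_2=-1 y_3=-2 y_4=1 y_5=3
S(5/2) = -916/419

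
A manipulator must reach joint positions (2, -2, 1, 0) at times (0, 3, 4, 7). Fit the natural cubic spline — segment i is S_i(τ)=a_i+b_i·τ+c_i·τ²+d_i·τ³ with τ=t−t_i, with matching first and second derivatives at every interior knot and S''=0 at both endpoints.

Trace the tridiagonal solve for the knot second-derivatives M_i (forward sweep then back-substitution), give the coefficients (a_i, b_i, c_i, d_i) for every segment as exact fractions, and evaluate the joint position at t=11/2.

Δ: Δ0=-4/3, Δ1=3, Δ2=-1/3
row 1: diag=8, rhs=26; c'=1/8, d'=13/4
row 2: denom=8−1·1/8=63/8; d'=(-20−1·13/4)/(63/8)=-62/21
back: M2=-62/21
back: M1=13/4−1/8·-62/21=76/21
M: M0=0, M1=76/21, M2=-62/21, M3=0
seg 0: a=2, c=M0/2=0, d=(M1−M0)/(6·3)=38/189, b=Δ0−h0·(2M0+M1)/6=-22/7
seg 1: a=-2, c=M1/2=38/21, d=(M2−M1)/(6·1)=-23/21, b=Δ1−h1·(2M1+M2)/6=16/7
seg 2: a=1, c=M2/2=-31/21, d=(M3−M2)/(6·3)=31/189, b=Δ2−h2·(2M2+M3)/6=55/21
t_q=11/2 → seg 2, τ=3/2; S=1+55/21·τ+-31/21·τ²+31/189·τ³=121/56

  seg 0: a=2 b=-22/7 c=0 d=38/189
  seg 1: a=-2 b=16/7 c=38/21 d=-23/21
  seg 2: a=1 b=55/21 c=-31/21 d=31/189
S(11/2) = 121/56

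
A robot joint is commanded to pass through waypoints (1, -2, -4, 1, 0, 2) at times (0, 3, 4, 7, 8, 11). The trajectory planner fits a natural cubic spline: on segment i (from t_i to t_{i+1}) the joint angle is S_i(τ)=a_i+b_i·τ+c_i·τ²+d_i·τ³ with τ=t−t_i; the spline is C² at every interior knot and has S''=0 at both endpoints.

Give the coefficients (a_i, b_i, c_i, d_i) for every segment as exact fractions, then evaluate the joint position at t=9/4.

Δ: Δ0=-1, Δ1=-2, Δ2=5/3, Δ3=-1, Δ4=2/3
row 1: diag=8, rhs=-6; c'=1/8, d'=-3/4
row 2: denom=8−1·1/8=63/8; d'=(22−1·-3/4)/(63/8)=26/9
row 3: denom=8−3·8/21=48/7; d'=(-16−3·26/9)/(48/7)=-259/72
row 4: denom=8−1·7/48=377/48; d'=(10−1·-259/72)/(377/48)=1958/1131
back: M4=1958/1131
back: M3=-259/72−7/48·1958/1131=-4354/1131
back: M2=26/9−8/21·-4354/1131=1642/377
back: M1=-3/4−1/8·1642/377=-488/377
M: M0=0, M1=-488/377, M2=1642/377, M3=-4354/1131, M4=1958/1131, M5=0
seg 0: a=1, c=M0/2=0, d=(M1−M0)/(6·3)=-244/3393, b=Δ0−h0·(2M0+M1)/6=-133/377
seg 1: a=-2, c=M1/2=-244/377, d=(M2−M1)/(6·1)=355/377, b=Δ1−h1·(2M1+M2)/6=-865/377
seg 2: a=-4, c=M2/2=821/377, d=(M3−M2)/(6·3)=-160/351, b=Δ2−h2·(2M2+M3)/6=-288/377
seg 3: a=1, c=M3/2=-2177/1131, d=(M4−M3)/(6·1)=1052/1131, b=Δ3−h3·(2M3+M4)/6=-2/377
seg 4: a=0, c=M4/2=979/1131, d=(M5−M4)/(6·3)=-979/10179, b=Δ4−h4·(2M4+M5)/6=-1204/1131
t_q=9/4 → seg 0, τ=9/4; S=1+-133/377·τ+0·τ²+-244/3393·τ³=-3697/6032

  seg 0: a=1 b=-133/377 c=0 d=-244/3393
  seg 1: a=-2 b=-865/377 c=-244/377 d=355/377
  seg 2: a=-4 b=-288/377 c=821/377 d=-160/351
  seg 3: a=1 b=-2/377 c=-2177/1131 d=1052/1131
  seg 4: a=0 b=-1204/1131 c=979/1131 d=-979/10179
S(9/4) = -3697/6032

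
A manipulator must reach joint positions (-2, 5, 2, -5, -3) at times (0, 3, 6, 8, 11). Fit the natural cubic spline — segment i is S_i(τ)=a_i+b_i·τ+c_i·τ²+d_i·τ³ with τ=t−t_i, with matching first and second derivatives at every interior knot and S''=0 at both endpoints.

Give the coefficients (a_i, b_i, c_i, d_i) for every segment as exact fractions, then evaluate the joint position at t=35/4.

Δ: Δ0=7/3, Δ1=-1, Δ2=-7/2, Δ3=2/3
row 1: diag=12, rhs=-20; c'=1/4, d'=-5/3
row 2: denom=10−3·1/4=37/4; d'=(-15−3·-5/3)/(37/4)=-40/37
row 3: denom=10−2·8/37=354/37; d'=(25−2·-40/37)/(354/37)=335/118
back: M3=335/118
back: M2=-40/37−8/37·335/118=-100/59
back: M1=-5/3−1/4·-100/59=-220/177
M: M0=0, M1=-220/177, M2=-100/59, M3=335/118, M4=0
seg 0: a=-2, c=M0/2=0, d=(M1−M0)/(6·3)=-110/1593, b=Δ0−h0·(2M0+M1)/6=523/177
seg 1: a=5, c=M1/2=-110/177, d=(M2−M1)/(6·3)=-40/1593, b=Δ1−h1·(2M1+M2)/6=193/177
seg 2: a=2, c=M2/2=-50/59, d=(M3−M2)/(6·2)=535/1416, b=Δ2−h2·(2M2+M3)/6=-587/177
seg 3: a=-5, c=M3/2=335/236, d=(M4−M3)/(6·3)=-335/2124, b=Δ3−h3·(2M3+M4)/6=-769/354
t_q=35/4 → seg 3, τ=3/4; S=-5+-769/354·τ+335/236·τ²+-335/2124·τ³=-89073/15104

  seg 0: a=-2 b=523/177 c=0 d=-110/1593
  seg 1: a=5 b=193/177 c=-110/177 d=-40/1593
  seg 2: a=2 b=-587/177 c=-50/59 d=535/1416
  seg 3: a=-5 b=-769/354 c=335/236 d=-335/2124
S(35/4) = -89073/15104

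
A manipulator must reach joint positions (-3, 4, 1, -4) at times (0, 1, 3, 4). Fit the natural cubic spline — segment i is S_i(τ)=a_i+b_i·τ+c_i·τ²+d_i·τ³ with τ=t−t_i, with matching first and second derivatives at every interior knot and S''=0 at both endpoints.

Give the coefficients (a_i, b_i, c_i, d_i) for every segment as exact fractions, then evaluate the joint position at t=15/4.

  seg 0: a=-3 b=67/8 c=0 d=-11/8
  seg 1: a=4 b=17/4 c=-33/8 d=5/8
  seg 2: a=1 b=-19/4 c=-3/8 d=1/8
S(15/4) = -1393/512

Δ: Δ0=7, Δ1=-3/2, Δ2=-5
row 1: diag=6, rhs=-51; c'=1/3, d'=-17/2
row 2: denom=6−2·1/3=16/3; d'=(-21−2·-17/2)/(16/3)=-3/4
back: M2=-3/4
back: M1=-17/2−1/3·-3/4=-33/4
M: M0=0, M1=-33/4, M2=-3/4, M3=0
seg 0: a=-3, c=M0/2=0, d=(M1−M0)/(6·1)=-11/8, b=Δ0−h0·(2M0+M1)/6=67/8
seg 1: a=4, c=M1/2=-33/8, d=(M2−M1)/(6·2)=5/8, b=Δ1−h1·(2M1+M2)/6=17/4
seg 2: a=1, c=M2/2=-3/8, d=(M3−M2)/(6·1)=1/8, b=Δ2−h2·(2M2+M3)/6=-19/4
t_q=15/4 → seg 2, τ=3/4; S=1+-19/4·τ+-3/8·τ²+1/8·τ³=-1393/512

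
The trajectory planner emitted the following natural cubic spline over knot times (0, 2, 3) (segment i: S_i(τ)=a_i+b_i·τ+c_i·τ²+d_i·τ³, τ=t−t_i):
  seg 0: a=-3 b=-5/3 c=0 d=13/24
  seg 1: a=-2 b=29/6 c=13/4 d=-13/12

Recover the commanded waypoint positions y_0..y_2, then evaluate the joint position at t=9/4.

y_0 = S_0(0) = a_0 = -3
y_1 = S_1(0) = a_1 = -2
y_2 = S_1(1) = 5
t_q=9/4 is in segment 1 (τ=1/4); S_1(τ)=-155/256

y_0=-3 y_1=-2 y_2=5
S(9/4) = -155/256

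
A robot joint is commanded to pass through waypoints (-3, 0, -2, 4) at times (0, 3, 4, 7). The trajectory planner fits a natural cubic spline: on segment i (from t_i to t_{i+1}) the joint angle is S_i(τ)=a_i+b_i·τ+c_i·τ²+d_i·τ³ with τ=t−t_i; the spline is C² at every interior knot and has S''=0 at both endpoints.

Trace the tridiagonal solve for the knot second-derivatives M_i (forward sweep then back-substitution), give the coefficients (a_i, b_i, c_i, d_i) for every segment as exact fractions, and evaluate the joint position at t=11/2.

Δ: Δ0=1, Δ1=-2, Δ2=2
row 1: diag=8, rhs=-18; c'=1/8, d'=-9/4
row 2: denom=8−1·1/8=63/8; d'=(24−1·-9/4)/(63/8)=10/3
back: M2=10/3
back: M1=-9/4−1/8·10/3=-8/3
M: M0=0, M1=-8/3, M2=10/3, M3=0
seg 0: a=-3, c=M0/2=0, d=(M1−M0)/(6·3)=-4/27, b=Δ0−h0·(2M0+M1)/6=7/3
seg 1: a=0, c=M1/2=-4/3, d=(M2−M1)/(6·1)=1, b=Δ1−h1·(2M1+M2)/6=-5/3
seg 2: a=-2, c=M2/2=5/3, d=(M3−M2)/(6·3)=-5/27, b=Δ2−h2·(2M2+M3)/6=-4/3
t_q=11/2 → seg 2, τ=3/2; S=-2+-4/3·τ+5/3·τ²+-5/27·τ³=-7/8

  seg 0: a=-3 b=7/3 c=0 d=-4/27
  seg 1: a=0 b=-5/3 c=-4/3 d=1
  seg 2: a=-2 b=-4/3 c=5/3 d=-5/27
S(11/2) = -7/8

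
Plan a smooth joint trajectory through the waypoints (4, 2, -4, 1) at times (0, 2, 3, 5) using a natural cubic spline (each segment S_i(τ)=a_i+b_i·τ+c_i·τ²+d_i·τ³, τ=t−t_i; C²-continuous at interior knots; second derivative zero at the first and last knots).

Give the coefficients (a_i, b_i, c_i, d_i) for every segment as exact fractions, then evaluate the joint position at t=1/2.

Δ: Δ0=-1, Δ1=-6, Δ2=5/2
row 1: diag=6, rhs=-30; c'=1/6, d'=-5
row 2: denom=6−1·1/6=35/6; d'=(51−1·-5)/(35/6)=48/5
back: M2=48/5
back: M1=-5−1/6·48/5=-33/5
M: M0=0, M1=-33/5, M2=48/5, M3=0
seg 0: a=4, c=M0/2=0, d=(M1−M0)/(6·2)=-11/20, b=Δ0−h0·(2M0+M1)/6=6/5
seg 1: a=2, c=M1/2=-33/10, d=(M2−M1)/(6·1)=27/10, b=Δ1−h1·(2M1+M2)/6=-27/5
seg 2: a=-4, c=M2/2=24/5, d=(M3−M2)/(6·2)=-4/5, b=Δ2−h2·(2M2+M3)/6=-39/10
t_q=1/2 → seg 0, τ=1/2; S=4+6/5·τ+0·τ²+-11/20·τ³=145/32

  seg 0: a=4 b=6/5 c=0 d=-11/20
  seg 1: a=2 b=-27/5 c=-33/10 d=27/10
  seg 2: a=-4 b=-39/10 c=24/5 d=-4/5
S(1/2) = 145/32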